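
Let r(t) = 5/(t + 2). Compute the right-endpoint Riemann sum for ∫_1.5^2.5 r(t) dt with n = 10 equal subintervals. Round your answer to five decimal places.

1.24083

Δt = (2.5 − 1.5)/10 = 0.1.
Right endpoints: 1.6, 1.7, 1.8, 1.9, 2, 2.1, 2.2, 2.3, 2.4, 2.5.
r(1.6) = 25/18, r(1.7) = 50/37, r(1.8) = 25/19, r(1.9) = 50/39, r(2) = 1.25, r(2.1) = 50/41, r(2.2) = 25/21, r(2.3) = 50/43, r(2.4) = 25/22, r(2.5) = 10/9.
Sum = Δt · [r(1.6) + r(1.7) + r(1.8) + ...].
Sum ≈ 1.24083.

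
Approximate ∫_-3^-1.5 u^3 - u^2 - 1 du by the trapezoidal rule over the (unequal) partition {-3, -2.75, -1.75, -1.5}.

-29.69140625

Subinterval widths: 0.25, 1, 0.25.
f(-3) = -37, f(-2.75) = -29.359375, f(-1.75) = -9.421875, f(-1.5) = -6.625.
On each subinterval the trapezoid contributes (Δu_i/2)·[f(u_{i-1}) + f(u_i)].
Sum = -29.69140625.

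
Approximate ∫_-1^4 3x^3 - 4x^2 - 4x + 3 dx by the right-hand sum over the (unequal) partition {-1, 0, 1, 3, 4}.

Subinterval widths: 1, 1, 2, 1.
Right endpoints: 0, 1, 3, 4.
f(0) = 3, f(1) = -2, f(3) = 36, f(4) = 115.
Sum = Σ Δx_i · f(x_i).
Sum = 188.

188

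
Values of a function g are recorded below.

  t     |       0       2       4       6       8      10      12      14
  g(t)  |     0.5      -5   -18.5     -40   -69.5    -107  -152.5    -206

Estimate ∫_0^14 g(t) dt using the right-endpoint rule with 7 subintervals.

-1197

Δt = 2.
Sum = 2·[(-5) + (-18.5) + (-40) + (-69.5) + (-107) + (-152.5) + (-206)] = -1197.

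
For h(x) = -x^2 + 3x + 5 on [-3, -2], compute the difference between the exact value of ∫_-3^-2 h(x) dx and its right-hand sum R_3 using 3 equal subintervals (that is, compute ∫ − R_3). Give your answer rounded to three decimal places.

Exact integral: ∫_-3^-2 h(x) dx ≈ -8.83333.
R_3 ≈ -7.51852.
Error ≈ -8.83333 − (-7.51852) ≈ -1.315.

-1.315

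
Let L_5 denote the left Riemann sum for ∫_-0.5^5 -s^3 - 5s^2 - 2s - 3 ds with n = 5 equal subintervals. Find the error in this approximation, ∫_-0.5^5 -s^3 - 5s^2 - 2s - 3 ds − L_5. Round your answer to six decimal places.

Exact integral: ∫_-0.5^5 f(s) ds ≈ -406.02604167.
L_5 = -276.1275.
Error ≈ -406.02604167 − (-276.1275) ≈ -129.898542.

-129.898542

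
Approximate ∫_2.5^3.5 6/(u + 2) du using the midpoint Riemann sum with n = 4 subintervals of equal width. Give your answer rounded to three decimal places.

1.204

Δu = (3.5 − 2.5)/4 = 0.25.
Midpoints: 2.625, 2.875, 3.125, 3.375.
f(2.625) = 48/37, f(2.875) = 16/13, f(3.125) = 48/41, f(3.375) = 48/43.
Sum = Δu · [f(2.625) + f(2.875) + f(3.125) + f(3.375)].
Sum ≈ 1.204.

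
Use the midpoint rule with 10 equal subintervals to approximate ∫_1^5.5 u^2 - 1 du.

50.5490625

Δu = (5.5 − 1)/10 = 0.45.
Midpoints: 1.225, 1.675, 2.125, 2.575, 3.025, 3.475, 3.925, 4.375, 4.825, 5.275.
f(1.225) = 0.500625, f(1.675) = 1.805625, f(2.125) = 3.515625, f(2.575) = 5.630625, f(3.025) = 8.150625, f(3.475) = 11.075625, f(3.925) = 14.405625, f(4.375) = 18.140625, f(4.825) = 22.280625, f(5.275) = 26.825625.
Sum = Δu · [f(1.225) + f(1.675) + f(2.125) + ...].
Sum = 50.5490625.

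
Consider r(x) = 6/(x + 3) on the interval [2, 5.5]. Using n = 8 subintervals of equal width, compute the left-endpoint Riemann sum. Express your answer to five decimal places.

Δx = (5.5 − 2)/8 = 0.4375.
Left endpoints: 2, 2.4375, 2.875, 3.3125, 3.75, 4.1875, 4.625, 5.0625.
r(2) = 1.2, r(2.4375) = 32/29, r(2.875) = 48/47, r(3.3125) = 96/101, r(3.75) = 8/9, r(4.1875) = 96/115, r(4.625) = 48/61, r(5.0625) = 32/43.
Sum = Δx · [r(2) + r(2.4375) + r(2.875) + ...].
Sum ≈ 3.29436.

3.29436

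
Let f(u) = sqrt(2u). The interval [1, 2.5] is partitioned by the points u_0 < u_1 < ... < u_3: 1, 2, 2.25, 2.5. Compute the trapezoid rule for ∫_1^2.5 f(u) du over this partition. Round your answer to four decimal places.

2.7669

Subinterval widths: 1, 0.25, 0.25.
f(1) ≈ 1.4142, f(2) ≈ 2.0000, f(2.25) ≈ 2.1213, f(2.5) ≈ 2.2361.
On each subinterval the trapezoid contributes (Δu_i/2)·[f(u_{i-1}) + f(u_i)].
Sum ≈ 2.7669.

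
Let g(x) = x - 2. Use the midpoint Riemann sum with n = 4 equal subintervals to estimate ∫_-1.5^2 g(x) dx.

Δx = (2 − (-1.5))/4 = 0.875.
Midpoints: -1.0625, -0.1875, 0.6875, 1.5625.
g(-1.0625) = -3.0625, g(-0.1875) = -2.1875, g(0.6875) = -1.3125, g(1.5625) = -0.4375.
Sum = Δx · [g(-1.0625) + g(-0.1875) + g(0.6875) + g(1.5625)].
Sum = -6.125.

-6.125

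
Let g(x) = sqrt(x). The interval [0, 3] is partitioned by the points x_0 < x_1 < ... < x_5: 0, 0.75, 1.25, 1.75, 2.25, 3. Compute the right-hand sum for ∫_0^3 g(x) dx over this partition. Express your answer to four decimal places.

Subinterval widths: 0.75, 0.5, 0.5, 0.5, 0.75.
Right endpoints: 0.75, 1.25, 1.75, 2.25, 3.
g(0.75) ≈ 0.8660, g(1.25) ≈ 1.1180, g(1.75) ≈ 1.3229, g(2.25) ≈ 1.5000, g(3) ≈ 1.7321.
Sum = Σ Δx_i · g(x_i).
Sum ≈ 3.9190.

3.9190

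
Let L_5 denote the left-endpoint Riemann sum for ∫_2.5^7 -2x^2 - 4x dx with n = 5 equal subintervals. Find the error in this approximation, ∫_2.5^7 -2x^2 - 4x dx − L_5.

-45.36

Exact integral: ∫_2.5^7 f(x) dx = -303.75.
L_5 = -258.39.
Error = -303.75 − (-258.39) = -45.36.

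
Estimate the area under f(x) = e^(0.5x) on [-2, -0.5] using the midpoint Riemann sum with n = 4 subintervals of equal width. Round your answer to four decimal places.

Δx = (-0.5 − (-2))/4 = 0.375.
Midpoints: -1.8125, -1.4375, -1.0625, -0.6875.
f(-1.8125) ≈ 0.4040, f(-1.4375) ≈ 0.4874, f(-1.0625) ≈ 0.5879, f(-0.6875) ≈ 0.7091.
Sum = Δx · [f(-1.8125) + f(-1.4375) + f(-1.0625) + f(-0.6875)].
Sum ≈ 0.8206.

0.8206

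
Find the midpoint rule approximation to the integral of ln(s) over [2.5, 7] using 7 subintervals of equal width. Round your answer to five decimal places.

6.83505

Δs = (7 − 2.5)/7 = 9/14.
Midpoints: 79/28, 97/28, 115/28, 4.75, 151/28, 169/28, 187/28.
f(79/28) ≈ 1.03724, f(97/28) ≈ 1.24251, f(115/28) ≈ 1.41273, f(4.75) ≈ 1.55814, f(151/28) ≈ 1.68508, f(169/28) ≈ 1.79769, f(187/28) ≈ 1.89890.
Sum = Δs · [f(79/28) + f(97/28) + f(115/28) + ...].
Sum ≈ 6.83505.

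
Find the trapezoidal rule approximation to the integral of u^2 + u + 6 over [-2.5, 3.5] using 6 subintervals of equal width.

Δu = (3.5 − (-2.5))/6 = 1.
f(-2.5) = 9.75, f(-1.5) = 6.75, f(-0.5) = 5.75, f(0.5) = 6.75, f(1.5) = 9.75, f(2.5) = 14.75, f(3.5) = 21.75.
T_6 = (Δu/2)·[f(u_0) + 2f(u_1) + ... + 2f(u_{5}) + f(u_6)].
Sum = 59.5.

59.5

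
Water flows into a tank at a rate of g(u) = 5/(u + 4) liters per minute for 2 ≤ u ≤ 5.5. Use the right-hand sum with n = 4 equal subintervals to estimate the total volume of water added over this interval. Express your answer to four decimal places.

2.1687

Δu = (5.5 − 2)/4 = 0.875.
Right endpoints: 2.875, 3.75, 4.625, 5.5.
g(2.875) = 8/11, g(3.75) = 20/31, g(4.625) = 40/69, g(5.5) = 10/19.
Sum = Δu · [g(2.875) + g(3.75) + g(4.625) + g(5.5)].
Sum ≈ 2.1687.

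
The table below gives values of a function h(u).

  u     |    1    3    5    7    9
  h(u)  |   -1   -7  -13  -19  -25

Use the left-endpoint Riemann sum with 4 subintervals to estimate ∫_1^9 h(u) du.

Δu = 2.
Sum = 2·[(-1) + (-7) + (-13) + (-19)] = -80.

-80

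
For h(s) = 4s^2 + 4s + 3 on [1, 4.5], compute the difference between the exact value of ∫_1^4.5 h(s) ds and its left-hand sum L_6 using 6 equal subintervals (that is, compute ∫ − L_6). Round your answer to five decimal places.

25.74769

Exact integral: ∫_1^4.5 h(s) ds ≈ 169.1666667.
L_6 ≈ 143.4189815.
Error ≈ 169.1666667 − 143.4189815 ≈ 25.74769.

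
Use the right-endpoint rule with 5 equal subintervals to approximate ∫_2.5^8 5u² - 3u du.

Δu = (8 − 2.5)/5 = 1.1.
Right endpoints: 3.6, 4.7, 5.8, 6.9, 8.
f(3.6) = 54, f(4.7) = 96.35, f(5.8) = 150.8, f(6.9) = 217.35, f(8) = 296.
Sum = Δu · [f(3.6) + f(4.7) + f(5.8) + f(6.9) + f(8)].
Sum = 895.95.

895.95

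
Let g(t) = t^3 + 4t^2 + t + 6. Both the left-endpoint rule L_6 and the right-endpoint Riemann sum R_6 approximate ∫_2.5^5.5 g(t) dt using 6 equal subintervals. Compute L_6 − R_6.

-124.875

L_6 = 389.5625.
R_6 = 514.4375.
L_6 − R_6 = -124.875.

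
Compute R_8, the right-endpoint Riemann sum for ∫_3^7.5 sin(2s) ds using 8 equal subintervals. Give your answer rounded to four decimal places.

Δs = (7.5 − 3)/8 = 0.5625.
Right endpoints: 3.5625, 4.125, 4.6875, 5.25, 5.8125, 6.375, 6.9375, 7.5.
f(3.5625) ≈ 0.7459, f(4.125) ≈ 0.9226, f(4.6875) ≈ 0.0498, f(5.25) ≈ -0.8797, f(5.8125) ≈ -0.8084, f(6.375) ≈ 0.1826, f(6.9375) ≈ 0.9658, f(7.5) ≈ 0.6503.
Sum = Δs · [f(3.5625) + f(4.125) + f(4.6875) + ...].
Sum ≈ 1.0287.

1.0287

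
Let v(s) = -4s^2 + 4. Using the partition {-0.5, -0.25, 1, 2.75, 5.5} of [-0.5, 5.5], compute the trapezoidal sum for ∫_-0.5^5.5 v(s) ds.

Subinterval widths: 0.25, 1.25, 1.75, 2.75.
v(-0.5) = 3, v(-0.25) = 3.75, v(1) = 0, v(2.75) = -26.25, v(5.5) = -117.
On each subinterval the trapezoid contributes (Δs_i/2)·[v(s_{i-1}) + v(s_i)].
Sum = -216.75.

-216.75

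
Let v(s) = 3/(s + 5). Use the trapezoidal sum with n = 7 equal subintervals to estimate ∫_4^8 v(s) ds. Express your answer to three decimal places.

1.104

Δs = (8 − 4)/7 = 4/7.
v(4) = 1/3, v(32/7) = 21/67, v(36/7) = 21/71, v(40/7) = 0.28, v(44/7) = 21/79, v(48/7) = 21/83, v(52/7) = 7/29, v(8) = 3/13.
T_7 = (Δs/2)·[v(s_0) + 2v(s_1) + ... + 2v(s_{6}) + v(s_7)].
Sum ≈ 1.104.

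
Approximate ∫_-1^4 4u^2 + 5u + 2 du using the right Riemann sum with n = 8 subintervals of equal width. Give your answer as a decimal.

Δu = (4 − (-1))/8 = 0.625.
Right endpoints: -0.375, 0.25, 0.875, 1.5, 2.125, 2.75, 3.375, 4.
f(-0.375) = 0.6875, f(0.25) = 3.5, f(0.875) = 9.4375, f(1.5) = 18.5, f(2.125) = 30.6875, f(2.75) = 46, f(3.375) = 64.4375, f(4) = 86.
Sum = Δu · [f(-0.375) + f(0.25) + f(0.875) + ...].
Sum = 162.03125.

162.03125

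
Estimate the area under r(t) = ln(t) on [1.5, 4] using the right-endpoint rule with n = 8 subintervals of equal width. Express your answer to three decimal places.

Δt = (4 − 1.5)/8 = 0.3125.
Right endpoints: 1.8125, 2.125, 2.4375, 2.75, 3.0625, 3.375, 3.6875, 4.
r(1.8125) ≈ 0.595, r(2.125) ≈ 0.754, r(2.4375) ≈ 0.891, r(2.75) ≈ 1.012, r(3.0625) ≈ 1.119, r(3.375) ≈ 1.216, r(3.6875) ≈ 1.305, r(4) ≈ 1.386.
Sum = Δt · [r(1.8125) + r(2.125) + r(2.4375) + ...].
Sum ≈ 2.587.

2.587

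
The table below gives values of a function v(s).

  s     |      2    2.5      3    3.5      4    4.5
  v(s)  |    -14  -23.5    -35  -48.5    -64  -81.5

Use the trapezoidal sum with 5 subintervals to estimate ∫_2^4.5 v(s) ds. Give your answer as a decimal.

Δs = 0.5.
T_5 = (0.5/2)·[(-14) + 2·(-23.5) + 2·(-35) + 2·(-48.5) + 2·(-64) + (-81.5)] = -109.375.

-109.375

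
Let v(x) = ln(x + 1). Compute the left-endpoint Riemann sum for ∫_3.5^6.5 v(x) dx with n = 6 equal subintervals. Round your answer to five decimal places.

Δx = (6.5 − 3.5)/6 = 0.5.
Left endpoints: 3.5, 4, 4.5, 5, 5.5, 6.
v(3.5) ≈ 1.50408, v(4) ≈ 1.60944, v(4.5) ≈ 1.70475, v(5) ≈ 1.79176, v(5.5) ≈ 1.87180, v(6) ≈ 1.94591.
Sum = Δx · [v(3.5) + v(4) + v(4.5) + ...].
Sum ≈ 5.21387.

5.21387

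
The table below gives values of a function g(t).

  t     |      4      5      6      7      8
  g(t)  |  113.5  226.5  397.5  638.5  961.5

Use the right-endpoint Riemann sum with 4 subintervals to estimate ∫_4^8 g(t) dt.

2224

Δt = 1.
Sum = 1·[226.5 + 397.5 + 638.5 + 961.5] = 2224.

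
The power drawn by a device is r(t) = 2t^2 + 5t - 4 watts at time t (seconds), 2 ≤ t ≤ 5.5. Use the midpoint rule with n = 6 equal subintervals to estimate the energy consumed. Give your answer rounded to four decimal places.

Δt = (5.5 − 2)/6 = 7/12.
Midpoints: 55/24, 2.875, 83/24, 97/24, 4.625, 125/24.
r(55/24) = 5173/288, r(2.875) = 26.90625, r(83/24) = 10717/288, r(97/24) = 14077/288, r(4.625) = 61.90625, r(125/24) = 21973/288.
Sum = Δt · [r(55/24) + r(2.875) + r(83/24) + ...].
Sum ≈ 157.0098.

157.0098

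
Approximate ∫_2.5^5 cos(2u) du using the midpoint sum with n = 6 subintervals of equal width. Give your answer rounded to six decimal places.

0.213578

Δu = (5 − 2.5)/6 = 5/12.
Midpoints: 65/24, 3.125, 85/24, 95/24, 4.375, 115/24.
f(65/24) ≈ 0.647484, f(3.125) ≈ 0.999449, f(85/24) ≈ 0.696601, f(95/24) ≈ -0.062644, f(4.375) ≈ -0.780846, f(115/24) ≈ -0.987456.
Sum = Δu · [f(65/24) + f(3.125) + f(85/24) + ...].
Sum ≈ 0.213578.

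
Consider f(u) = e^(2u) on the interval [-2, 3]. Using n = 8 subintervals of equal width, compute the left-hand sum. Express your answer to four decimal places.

101.2437

Δu = (3 − (-2))/8 = 0.625.
Left endpoints: -2, -1.375, -0.75, -0.125, 0.5, 1.125, 1.75, 2.375.
f(-2) ≈ 0.0183, f(-1.375) ≈ 0.0639, f(-0.75) ≈ 0.2231, f(-0.125) ≈ 0.7788, f(0.5) ≈ 2.7183, f(1.125) ≈ 9.4877, f(1.75) ≈ 33.1155, f(2.375) ≈ 115.5843.
Sum = Δu · [f(-2) + f(-1.375) + f(-0.75) + ...].
Sum ≈ 101.2437.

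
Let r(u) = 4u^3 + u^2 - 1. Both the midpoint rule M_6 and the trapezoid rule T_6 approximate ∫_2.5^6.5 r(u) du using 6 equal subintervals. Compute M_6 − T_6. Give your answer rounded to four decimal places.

-24.4444

M_6 ≈ 1820.185185.
T_6 ≈ 1844.629630.
M_6 − T_6 ≈ -24.4444.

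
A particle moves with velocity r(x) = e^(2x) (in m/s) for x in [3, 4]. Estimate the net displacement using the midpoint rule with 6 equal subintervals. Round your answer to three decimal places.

1282.817

Δx = (4 − 3)/6 = 1/6.
Midpoints: 37/12, 3.25, 41/12, 43/12, 3.75, 47/12.
r(37/12) ≈ 476.595, r(3.25) ≈ 665.142, r(41/12) ≈ 928.280, r(43/12) ≈ 1295.519, r(3.75) ≈ 1808.042, r(47/12) ≈ 2523.326.
Sum = Δx · [r(37/12) + r(3.25) + r(41/12) + ...].
Sum ≈ 1282.817.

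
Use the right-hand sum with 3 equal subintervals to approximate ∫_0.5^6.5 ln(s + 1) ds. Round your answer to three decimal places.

9.945

Δs = (6.5 − 0.5)/3 = 2.
Right endpoints: 2.5, 4.5, 6.5.
f(2.5) ≈ 1.253, f(4.5) ≈ 1.705, f(6.5) ≈ 2.015.
Sum = Δs · [f(2.5) + f(4.5) + f(6.5)].
Sum ≈ 9.945.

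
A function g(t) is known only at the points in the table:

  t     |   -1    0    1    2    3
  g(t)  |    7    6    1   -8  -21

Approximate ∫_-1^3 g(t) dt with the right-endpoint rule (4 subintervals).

-22

Δt = 1.
Sum = 1·[6 + 1 + (-8) + (-21)] = -22.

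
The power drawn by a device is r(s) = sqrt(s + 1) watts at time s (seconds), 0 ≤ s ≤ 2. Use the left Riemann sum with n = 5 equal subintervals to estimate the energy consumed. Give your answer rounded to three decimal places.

Δs = (2 − 0)/5 = 0.4.
Left endpoints: 0, 0.4, 0.8, 1.2, 1.6.
r(0) ≈ 1.000, r(0.4) ≈ 1.183, r(0.8) ≈ 1.342, r(1.2) ≈ 1.483, r(1.6) ≈ 1.612.
Sum = Δs · [r(0) + r(0.4) + r(0.8) + r(1.2) + r(1.6)].
Sum ≈ 2.648.

2.648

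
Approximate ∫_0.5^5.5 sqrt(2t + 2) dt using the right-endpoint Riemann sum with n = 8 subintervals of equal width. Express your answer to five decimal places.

Δt = (5.5 − 0.5)/8 = 0.625.
Right endpoints: 1.125, 1.75, 2.375, 3, 3.625, 4.25, 4.875, 5.5.
f(1.125) ≈ 2.06155, f(1.75) ≈ 2.34521, f(2.375) ≈ 2.59808, f(3) ≈ 2.82843, f(3.625) ≈ 3.04138, f(4.25) ≈ 3.24037, f(4.875) ≈ 3.42783, f(5.5) ≈ 3.60555.
Sum = Δt · [f(1.125) + f(1.75) + f(2.375) + ...].
Sum ≈ 14.46775.

14.46775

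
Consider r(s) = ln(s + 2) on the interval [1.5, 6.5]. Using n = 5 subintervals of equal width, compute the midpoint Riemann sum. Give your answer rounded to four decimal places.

8.8128

Δs = (6.5 − 1.5)/5 = 1.
Midpoints: 2, 3, 4, 5, 6.
r(2) ≈ 1.3863, r(3) ≈ 1.6094, r(4) ≈ 1.7918, r(5) ≈ 1.9459, r(6) ≈ 2.0794.
Sum = Δs · [r(2) + r(3) + r(4) + r(5) + r(6)].
Sum ≈ 8.8128.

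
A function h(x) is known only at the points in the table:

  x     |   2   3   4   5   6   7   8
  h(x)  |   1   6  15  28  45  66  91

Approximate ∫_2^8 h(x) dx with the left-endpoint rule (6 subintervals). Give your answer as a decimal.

161

Δx = 1.
Sum = 1·[1 + 6 + 15 + 28 + 45 + 66] = 161.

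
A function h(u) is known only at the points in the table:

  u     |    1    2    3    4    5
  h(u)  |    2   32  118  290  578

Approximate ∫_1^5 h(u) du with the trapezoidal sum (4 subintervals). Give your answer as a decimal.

Δu = 1.
T_4 = (1/2)·[2 + 2·32 + 2·118 + 2·290 + 578] = 730.

730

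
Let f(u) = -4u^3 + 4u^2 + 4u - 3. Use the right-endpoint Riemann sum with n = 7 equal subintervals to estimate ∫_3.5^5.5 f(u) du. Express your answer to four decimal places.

-630.8367

Δu = (5.5 − 3.5)/7 = 2/7.
Right endpoints: 53/14, 57/14, 61/14, 65/14, 69/14, 73/14, 5.5.
f(53/14) = -101221/686, f(57/14) = -130593/686, f(61/14) = -164989/686, f(65/14) = -204793/686, f(69/14) = -250389/686, f(73/14) = -302161/686, f(5.5) = -525.5.
Sum = Δu · [f(53/14) + f(57/14) + f(61/14) + ...].
Sum ≈ -630.8367.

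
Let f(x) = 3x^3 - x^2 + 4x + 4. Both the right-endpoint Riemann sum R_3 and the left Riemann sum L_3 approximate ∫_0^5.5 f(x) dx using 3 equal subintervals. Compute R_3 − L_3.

R_3 ≈ 1236.481481.
L_3 ≈ 336.543981.
R_3 − L_3 = 899.9375.

899.9375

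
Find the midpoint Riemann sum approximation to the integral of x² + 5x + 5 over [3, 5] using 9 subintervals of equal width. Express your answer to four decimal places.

82.6584

Δx = (5 − 3)/9 = 2/9.
Midpoints: 28/9, 10/3, 32/9, 34/9, 4, 38/9, 40/9, 14/3, 44/9.
f(28/9) = 2449/81, f(10/3) = 295/9, f(32/9) = 2869/81, f(34/9) = 3091/81, f(4) = 41, f(38/9) = 3559/81, f(40/9) = 3805/81, f(14/3) = 451/9, f(44/9) = 4321/81.
Sum = Δx · [f(28/9) + f(10/3) + f(32/9) + ...].
Sum ≈ 82.6584.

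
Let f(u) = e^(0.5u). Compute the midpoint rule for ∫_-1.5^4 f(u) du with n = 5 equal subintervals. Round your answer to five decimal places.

Δu = (4 − (-1.5))/5 = 1.1.
Midpoints: -0.95, 0.15, 1.25, 2.35, 3.45.
f(-0.95) ≈ 0.62189, f(0.15) ≈ 1.07788, f(1.25) ≈ 1.86825, f(2.35) ≈ 3.23814, f(3.45) ≈ 5.61252.
Sum = Δu · [f(-0.95) + f(0.15) + f(1.25) + f(2.35) + f(3.45)].
Sum ≈ 13.66055.

13.66055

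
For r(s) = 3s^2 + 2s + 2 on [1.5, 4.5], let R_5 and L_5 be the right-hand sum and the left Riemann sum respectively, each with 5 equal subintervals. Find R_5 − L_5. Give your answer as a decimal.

R_5 = 130.29.
L_5 = 94.29.
R_5 − L_5 = 36.

36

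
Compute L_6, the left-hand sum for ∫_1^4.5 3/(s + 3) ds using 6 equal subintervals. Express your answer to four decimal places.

1.9917

Δs = (4.5 − 1)/6 = 7/12.
Left endpoints: 1, 19/12, 13/6, 2.75, 10/3, 47/12.
f(1) = 0.75, f(19/12) = 36/55, f(13/6) = 18/31, f(2.75) = 12/23, f(10/3) = 9/19, f(47/12) = 36/83.
Sum = Δs · [f(1) + f(19/12) + f(13/6) + ...].
Sum ≈ 1.9917.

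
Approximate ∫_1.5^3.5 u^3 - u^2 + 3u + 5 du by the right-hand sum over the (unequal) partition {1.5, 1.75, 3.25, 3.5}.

72.44140625

Subinterval widths: 0.25, 1.5, 0.25.
Right endpoints: 1.75, 3.25, 3.5.
f(1.75) = 12.546875, f(3.25) = 38.515625, f(3.5) = 46.125.
Sum = Σ Δu_i · f(u_i).
Sum = 72.44140625.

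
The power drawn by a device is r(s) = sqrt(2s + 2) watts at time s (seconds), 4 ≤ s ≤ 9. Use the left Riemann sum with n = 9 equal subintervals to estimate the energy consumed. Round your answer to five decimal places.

Δs = (9 − 4)/9 = 5/9.
Left endpoints: 4, 41/9, 46/9, 17/3, 56/9, 61/9, 22/3, 71/9, 76/9.
r(4) ≈ 3.16228, r(41/9) ≈ 3.33333, r(46/9) ≈ 3.49603, r(17/3) ≈ 3.65148, r(56/9) ≈ 3.80058, r(61/9) ≈ 3.94405, r(22/3) ≈ 4.08248, r(71/9) ≈ 4.21637, r(76/9) ≈ 4.34613.
Sum = Δs · [r(4) + r(41/9) + r(46/9) + ...].
Sum ≈ 18.90708.

18.90708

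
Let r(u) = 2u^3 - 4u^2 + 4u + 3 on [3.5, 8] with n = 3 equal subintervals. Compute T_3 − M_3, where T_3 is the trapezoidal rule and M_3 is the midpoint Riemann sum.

T_3 = 1515.9375.
M_3 = 1438.734375.
T_3 − M_3 = 77.203125.

77.203125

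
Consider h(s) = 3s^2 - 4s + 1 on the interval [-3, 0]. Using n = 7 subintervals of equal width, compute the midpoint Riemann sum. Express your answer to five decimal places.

47.86224

Δs = (0 − (-3))/7 = 3/7.
Midpoints: -39/14, -33/14, -27/14, -1.5, -15/14, -9/14, -3/14.
h(-39/14) = 6943/196, h(-33/14) = 5311/196, h(-27/14) = 3895/196, h(-1.5) = 13.75, h(-15/14) = 1711/196, h(-9/14) = 943/196, h(-3/14) = 391/196.
Sum = Δs · [h(-39/14) + h(-33/14) + h(-27/14) + ...].
Sum ≈ 47.86224.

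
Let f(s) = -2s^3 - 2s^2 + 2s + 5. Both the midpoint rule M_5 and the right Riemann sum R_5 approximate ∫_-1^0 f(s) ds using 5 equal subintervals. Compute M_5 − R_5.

-0.21

M_5 = 3.83.
R_5 = 4.04.
M_5 − R_5 = -0.21.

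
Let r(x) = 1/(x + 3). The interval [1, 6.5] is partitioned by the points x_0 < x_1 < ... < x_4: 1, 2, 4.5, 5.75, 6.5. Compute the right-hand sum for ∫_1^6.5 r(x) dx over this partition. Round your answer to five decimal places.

0.75514

Subinterval widths: 1, 2.5, 1.25, 0.75.
Right endpoints: 2, 4.5, 5.75, 6.5.
r(2) = 0.2, r(4.5) = 2/15, r(5.75) = 4/35, r(6.5) = 2/19.
Sum = Σ Δx_i · r(x_i).
Sum ≈ 0.75514.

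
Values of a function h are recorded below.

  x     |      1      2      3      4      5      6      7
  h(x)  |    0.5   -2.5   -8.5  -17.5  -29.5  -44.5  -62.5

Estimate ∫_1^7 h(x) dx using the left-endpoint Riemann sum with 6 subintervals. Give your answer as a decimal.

Δx = 1.
Sum = 1·[0.5 + (-2.5) + (-8.5) + (-17.5) + (-29.5) + (-44.5)] = -102.

-102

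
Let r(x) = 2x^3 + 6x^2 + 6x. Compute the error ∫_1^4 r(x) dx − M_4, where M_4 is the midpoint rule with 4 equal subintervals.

Exact integral: ∫_1^4 r(x) dx = 298.5.
M_4 = 295.546875.
Error = 298.5 − 295.546875 = 2.953125.

2.953125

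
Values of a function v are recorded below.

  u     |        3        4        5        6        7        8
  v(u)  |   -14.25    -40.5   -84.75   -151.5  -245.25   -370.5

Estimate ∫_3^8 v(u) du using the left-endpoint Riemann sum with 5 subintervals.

-536.25

Δu = 1.
Sum = 1·[(-14.25) + (-40.5) + (-84.75) + (-151.5) + (-245.25)] = -536.25.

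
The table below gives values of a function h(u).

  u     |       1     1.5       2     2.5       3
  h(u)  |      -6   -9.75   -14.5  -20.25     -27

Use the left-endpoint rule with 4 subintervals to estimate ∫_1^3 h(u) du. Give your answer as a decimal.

Δu = 0.5.
Sum = 0.5·[(-6) + (-9.75) + (-14.5) + (-20.25)] = -25.25.

-25.25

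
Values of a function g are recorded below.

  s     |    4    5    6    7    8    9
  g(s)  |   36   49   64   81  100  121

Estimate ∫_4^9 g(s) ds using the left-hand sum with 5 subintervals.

330

Δs = 1.
Sum = 1·[36 + 49 + 64 + 81 + 100] = 330.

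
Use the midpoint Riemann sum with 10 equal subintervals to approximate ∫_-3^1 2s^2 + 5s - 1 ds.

Δs = (1 − (-3))/10 = 0.4.
Midpoints: -2.8, -2.4, -2, -1.6, -1.2, -0.8, -0.4, 0, 0.4, 0.8.
f(-2.8) = 0.68, f(-2.4) = -1.48, f(-2) = -3, f(-1.6) = -3.88, f(-1.2) = -4.12, f(-0.8) = -3.72, f(-0.4) = -2.68, f(0) = -1, f(0.4) = 1.32, f(0.8) = 4.28.
Sum = Δs · [f(-2.8) + f(-2.4) + f(-2) + ...].
Sum = -5.44.

-5.44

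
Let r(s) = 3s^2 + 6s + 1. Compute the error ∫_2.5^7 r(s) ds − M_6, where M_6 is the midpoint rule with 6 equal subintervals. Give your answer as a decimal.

0.6328125

Exact integral: ∫_2.5^7 r(s) ds = 460.125.
M_6 = 459.4921875.
Error = 460.125 − 459.4921875 = 0.6328125.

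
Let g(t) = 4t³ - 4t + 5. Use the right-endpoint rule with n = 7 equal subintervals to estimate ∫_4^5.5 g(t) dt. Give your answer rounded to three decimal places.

Δt = (5.5 − 4)/7 = 3/14.
Right endpoints: 59/14, 31/7, 65/14, 34/7, 71/14, 37/7, 5.5.
g(59/14) = 197245/686, g(31/7) = 114803/343, g(65/14) = 265315/686, g(34/7) = 152267/343, g(71/14) = 347425/686, g(37/7) = 197075/343, g(5.5) = 648.5.
Sum = Δt · [g(59/14) + g(31/7) + g(65/14) + ...].
Sum ≈ 681.949.

681.949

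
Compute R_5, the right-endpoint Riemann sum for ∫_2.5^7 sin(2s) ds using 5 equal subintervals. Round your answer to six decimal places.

Δs = (7 − 2.5)/5 = 0.9.
Right endpoints: 3.4, 4.3, 5.2, 6.1, 7.
f(3.4) ≈ 0.494113, f(4.3) ≈ 0.734397, f(5.2) ≈ -0.827826, f(6.1) ≈ -0.358229, f(7) ≈ 0.990607.
Sum = Δs · [f(3.4) + f(4.3) + f(5.2) + f(6.1) + f(7)].
Sum ≈ 0.929756.

0.929756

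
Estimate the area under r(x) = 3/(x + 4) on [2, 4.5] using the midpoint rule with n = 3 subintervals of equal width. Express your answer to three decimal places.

Δx = (4.5 − 2)/3 = 5/6.
Midpoints: 29/12, 3.25, 49/12.
r(29/12) = 36/77, r(3.25) = 12/29, r(49/12) = 36/97.
Sum = Δx · [r(29/12) + r(3.25) + r(49/12)].
Sum ≈ 1.044.

1.044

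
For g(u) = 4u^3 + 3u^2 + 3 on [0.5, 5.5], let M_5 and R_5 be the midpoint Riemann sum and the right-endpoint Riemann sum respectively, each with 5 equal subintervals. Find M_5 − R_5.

-426.25

M_5 = 1080.
R_5 = 1506.25.
M_5 − R_5 = -426.25.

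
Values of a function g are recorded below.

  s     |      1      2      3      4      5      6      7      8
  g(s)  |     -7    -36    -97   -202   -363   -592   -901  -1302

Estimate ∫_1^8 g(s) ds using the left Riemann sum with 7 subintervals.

Δs = 1.
Sum = 1·[(-7) + (-36) + (-97) + (-202) + (-363) + (-592) + (-901)] = -2198.

-2198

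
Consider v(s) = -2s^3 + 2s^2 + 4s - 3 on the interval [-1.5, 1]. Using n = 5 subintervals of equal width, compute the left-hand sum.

Δs = (1 − (-1.5))/5 = 0.5.
Left endpoints: -1.5, -1, -0.5, 0, 0.5.
v(-1.5) = 2.25, v(-1) = -3, v(-0.5) = -4.25, v(0) = -3, v(0.5) = -0.75.
Sum = Δs · [v(-1.5) + v(-1) + v(-0.5) + v(0) + v(0.5)].
Sum = -4.375.

-4.375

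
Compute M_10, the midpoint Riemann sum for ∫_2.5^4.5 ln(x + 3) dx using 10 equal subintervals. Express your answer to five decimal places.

3.73574

Δx = (4.5 − 2.5)/10 = 0.2.
Midpoints: 2.6, 2.8, 3, 3.2, 3.4, 3.6, 3.8, 4, 4.2, 4.4.
f(2.6) ≈ 1.72277, f(2.8) ≈ 1.75786, f(3) ≈ 1.79176, f(3.2) ≈ 1.82455, f(3.4) ≈ 1.85630, f(3.6) ≈ 1.88707, f(3.8) ≈ 1.91692, f(4) ≈ 1.94591, f(4.2) ≈ 1.97408, f(4.4) ≈ 2.00148.
Sum = Δx · [f(2.6) + f(2.8) + f(3) + ...].
Sum ≈ 3.73574.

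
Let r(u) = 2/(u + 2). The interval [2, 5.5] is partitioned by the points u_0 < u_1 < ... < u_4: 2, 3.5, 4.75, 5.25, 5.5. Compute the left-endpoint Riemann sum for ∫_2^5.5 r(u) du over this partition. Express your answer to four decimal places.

Subinterval widths: 1.5, 1.25, 0.5, 0.25.
Left endpoints: 2, 3.5, 4.75, 5.25.
r(2) = 0.5, r(3.5) = 4/11, r(4.75) = 8/27, r(5.25) = 8/29.
Sum = Σ Δu_i · r(u_i).
Sum ≈ 1.4217.

1.4217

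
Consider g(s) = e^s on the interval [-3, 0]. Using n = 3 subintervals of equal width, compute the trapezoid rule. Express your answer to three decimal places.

1.028

Δs = (0 − (-3))/3 = 1.
g(-3) ≈ 0.050, g(-2) ≈ 0.135, g(-1) ≈ 0.368, g(0) ≈ 1.000.
T_3 = (Δs/2)·[g(s_0) + 2g(s_1) + 2g(s_2) + g(s_3)].
Sum ≈ 1.028.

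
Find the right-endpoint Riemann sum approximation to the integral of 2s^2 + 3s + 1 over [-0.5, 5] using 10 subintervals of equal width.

Δs = (5 − (-0.5))/10 = 0.55.
Right endpoints: 0.05, 0.6, 1.15, 1.7, 2.25, 2.8, 3.35, 3.9, 4.45, 5.
f(0.05) = 1.155, f(0.6) = 3.52, f(1.15) = 7.095, f(1.7) = 11.88, f(2.25) = 17.875, f(2.8) = 25.08, f(3.35) = 33.495, f(3.9) = 43.12, f(4.45) = 53.955, f(5) = 66.
Sum = Δs · [f(0.05) + f(0.6) + f(1.15) + ...].
Sum = 144.74625.

144.74625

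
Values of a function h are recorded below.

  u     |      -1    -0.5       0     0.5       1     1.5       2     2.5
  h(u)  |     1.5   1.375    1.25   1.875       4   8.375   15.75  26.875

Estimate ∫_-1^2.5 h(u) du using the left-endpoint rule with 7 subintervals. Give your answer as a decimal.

17.0625

Δu = 0.5.
Sum = 0.5·[1.5 + 1.375 + 1.25 + 1.875 + 4 + 8.375 + 15.75] = 17.0625.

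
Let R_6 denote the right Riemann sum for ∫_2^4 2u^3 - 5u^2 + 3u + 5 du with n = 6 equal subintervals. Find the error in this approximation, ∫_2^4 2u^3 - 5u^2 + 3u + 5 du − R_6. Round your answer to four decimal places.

-10.1481

Exact integral: ∫_2^4 f(u) du ≈ 54.666667.
R_6 ≈ 64.814815.
Error ≈ 54.666667 − 64.814815 ≈ -10.1481.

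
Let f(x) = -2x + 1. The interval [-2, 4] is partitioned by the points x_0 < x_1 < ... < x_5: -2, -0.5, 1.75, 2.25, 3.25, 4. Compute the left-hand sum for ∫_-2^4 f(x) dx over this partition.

Subinterval widths: 1.5, 2.25, 0.5, 1, 0.75.
Left endpoints: -2, -0.5, 1.75, 2.25, 3.25.
f(-2) = 5, f(-0.5) = 2, f(1.75) = -2.5, f(2.25) = -3.5, f(3.25) = -5.5.
Sum = Σ Δx_i · f(x_i).
Sum = 3.125.

3.125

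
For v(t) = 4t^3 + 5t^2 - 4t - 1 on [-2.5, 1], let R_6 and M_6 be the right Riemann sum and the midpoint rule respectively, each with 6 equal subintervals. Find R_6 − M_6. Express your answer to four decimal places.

6.4653

R_6 ≈ 3.508102.
M_6 ≈ -2.957176.
R_6 − M_6 ≈ 6.4653.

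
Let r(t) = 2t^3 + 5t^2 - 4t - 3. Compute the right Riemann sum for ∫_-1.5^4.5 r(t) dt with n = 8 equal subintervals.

Δt = (4.5 − (-1.5))/8 = 0.75.
Right endpoints: -0.75, 0, 0.75, 1.5, 2.25, 3, 3.75, 4.5.
r(-0.75) = 1.96875, r(0) = -3, r(0.75) = -2.34375, r(1.5) = 9, r(2.25) = 36.09375, r(3) = 84, r(3.75) = 157.78125, r(4.5) = 262.5.
Sum = Δt · [r(-0.75) + r(0) + r(0.75) + ...].
Sum = 409.5.

409.5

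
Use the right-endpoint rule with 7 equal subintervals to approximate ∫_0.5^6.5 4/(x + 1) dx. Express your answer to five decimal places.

5.62483

Δx = (6.5 − 0.5)/7 = 6/7.
Right endpoints: 19/14, 31/14, 43/14, 55/14, 67/14, 79/14, 6.5.
f(19/14) = 56/33, f(31/14) = 56/45, f(43/14) = 56/57, f(55/14) = 56/69, f(67/14) = 56/81, f(79/14) = 56/93, f(6.5) = 8/15.
Sum = Δx · [f(19/14) + f(31/14) + f(43/14) + ...].
Sum ≈ 5.62483.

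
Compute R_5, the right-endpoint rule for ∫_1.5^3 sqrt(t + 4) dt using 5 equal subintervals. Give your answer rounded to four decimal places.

Δt = (3 − 1.5)/5 = 0.3.
Right endpoints: 1.8, 2.1, 2.4, 2.7, 3.
f(1.8) ≈ 2.4083, f(2.1) ≈ 2.4698, f(2.4) ≈ 2.5298, f(2.7) ≈ 2.5884, f(3) ≈ 2.6458.
Sum = Δt · [f(1.8) + f(2.1) + f(2.4) + f(2.7) + f(3)].
Sum ≈ 3.7926.

3.7926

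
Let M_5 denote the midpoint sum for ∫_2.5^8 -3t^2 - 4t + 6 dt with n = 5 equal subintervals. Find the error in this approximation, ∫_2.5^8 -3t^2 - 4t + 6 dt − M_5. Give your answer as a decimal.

-1.66375

Exact integral: ∫_2.5^8 f(t) dt = -578.875.
M_5 = -577.21125.
Error = -578.875 − (-577.21125) = -1.66375.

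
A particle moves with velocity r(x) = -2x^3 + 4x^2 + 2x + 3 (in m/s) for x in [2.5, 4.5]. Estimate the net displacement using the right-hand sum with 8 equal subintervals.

Δx = (4.5 − 2.5)/8 = 0.25.
Right endpoints: 2.75, 3, 3.25, 3.5, 3.75, 4, 4.25, 4.5.
r(2.75) = -2.84375, r(3) = -9, r(3.25) = -16.90625, r(3.5) = -26.75, r(3.75) = -38.71875, r(4) = -53, r(4.25) = -69.78125, r(4.5) = -89.25.
Sum = Δx · [r(2.75) + r(3) + r(3.25) + ...].
Sum = -76.5625.

-76.5625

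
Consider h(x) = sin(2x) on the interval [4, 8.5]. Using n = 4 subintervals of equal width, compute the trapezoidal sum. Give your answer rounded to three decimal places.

Δx = (8.5 − 4)/4 = 1.125.
h(4) ≈ 0.989, h(5.125) ≈ -0.735, h(6.25) ≈ -0.066, h(7.375) ≈ 0.818, h(8.5) ≈ -0.961.
T_4 = (Δx/2)·[h(x_0) + 2h(x_1) + 2h(x_2) + 2h(x_3) + h(x_4)].
Sum ≈ 0.035.

0.035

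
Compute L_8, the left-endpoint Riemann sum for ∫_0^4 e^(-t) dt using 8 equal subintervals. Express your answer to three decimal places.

Δt = (4 − 0)/8 = 0.5.
Left endpoints: 0, 0.5, 1, 1.5, 2, 2.5, 3, 3.5.
f(0) ≈ 1.000, f(0.5) ≈ 0.607, f(1) ≈ 0.368, f(1.5) ≈ 0.223, f(2) ≈ 0.135, f(2.5) ≈ 0.082, f(3) ≈ 0.050, f(3.5) ≈ 0.030.
Sum = Δt · [f(0) + f(0.5) + f(1) + ...].
Sum ≈ 1.247.

1.247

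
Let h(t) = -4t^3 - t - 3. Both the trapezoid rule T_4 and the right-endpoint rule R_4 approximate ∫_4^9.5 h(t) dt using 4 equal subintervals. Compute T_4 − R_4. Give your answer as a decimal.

2185.5625

T_4 = -8083.06640625.
R_4 = -10268.62890625.
T_4 − R_4 = 2185.5625.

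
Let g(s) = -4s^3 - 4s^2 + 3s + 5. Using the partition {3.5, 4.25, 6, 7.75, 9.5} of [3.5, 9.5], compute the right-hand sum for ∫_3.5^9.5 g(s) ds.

Subinterval widths: 0.75, 1.75, 1.75, 1.75.
Right endpoints: 4.25, 6, 7.75, 9.5.
g(4.25) = -361.5625, g(6) = -985, g(7.75) = -2073.9375, g(9.5) = -3757.
Sum = Σ Δs_i · g(s_i).
Sum = -12199.0625.

-12199.0625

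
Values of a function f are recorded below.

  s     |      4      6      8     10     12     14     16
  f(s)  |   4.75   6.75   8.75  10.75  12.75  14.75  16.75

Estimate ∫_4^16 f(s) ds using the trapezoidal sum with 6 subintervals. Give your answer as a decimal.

Δs = 2.
T_6 = (2/2)·[4.75 + 2·6.75 + 2·8.75 + 2·10.75 + 2·12.75 + 2·14.75 + 16.75] = 129.

129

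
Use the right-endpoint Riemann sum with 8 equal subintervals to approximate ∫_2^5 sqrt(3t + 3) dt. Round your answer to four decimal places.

11.2018

Δt = (5 − 2)/8 = 0.375.
Right endpoints: 2.375, 2.75, 3.125, 3.5, 3.875, 4.25, 4.625, 5.
f(2.375) ≈ 3.1820, f(2.75) ≈ 3.3541, f(3.125) ≈ 3.5178, f(3.5) ≈ 3.6742, f(3.875) ≈ 3.8243, f(4.25) ≈ 3.9686, f(4.625) ≈ 4.1079, f(5) ≈ 4.2426.
Sum = Δt · [f(2.375) + f(2.75) + f(3.125) + ...].
Sum ≈ 11.2018.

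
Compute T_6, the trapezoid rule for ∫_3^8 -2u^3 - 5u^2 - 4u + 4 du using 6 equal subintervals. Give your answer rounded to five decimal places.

Δu = (8 − 3)/6 = 5/6.
f(3) = -107, f(23/6) = -10663/54, f(14/3) = -8824/27, f(5.5) = -502, f(19/3) = -19709/27, f(43/6) = -54953/54, f(8) = -1372.
T_6 = (Δu/2)·[f(u_0) + 2f(u_1) + ... + 2f(u_{5}) + f(u_6)].
Sum ≈ -2927.82407.

-2927.82407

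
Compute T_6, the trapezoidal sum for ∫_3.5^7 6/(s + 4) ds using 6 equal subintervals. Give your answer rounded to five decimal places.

Δs = (7 − 3.5)/6 = 7/12.
f(3.5) = 0.8, f(49/12) = 72/97, f(14/3) = 9/13, f(5.25) = 24/37, f(35/6) = 36/59, f(77/12) = 0.576, f(7) = 6/11.
T_6 = (Δs/2)·[f(s_0) + 2f(s_1) + ... + 2f(s_{5}) + f(s_6)].
Sum ≈ 2.29957.

2.29957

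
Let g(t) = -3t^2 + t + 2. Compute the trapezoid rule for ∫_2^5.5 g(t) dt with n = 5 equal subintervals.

-139.1075

Δt = (5.5 − 2)/5 = 0.7.
g(2) = -8, g(2.7) = -17.17, g(3.4) = -29.28, g(4.1) = -44.33, g(4.8) = -62.32, g(5.5) = -83.25.
T_5 = (Δt/2)·[g(t_0) + 2g(t_1) + ... + 2g(t_{4}) + g(t_5)].
Sum = -139.1075.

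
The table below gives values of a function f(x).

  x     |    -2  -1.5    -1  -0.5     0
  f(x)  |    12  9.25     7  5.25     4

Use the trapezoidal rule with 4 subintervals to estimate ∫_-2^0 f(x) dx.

14.75

Δx = 0.5.
T_4 = (0.5/2)·[12 + 2·9.25 + 2·7 + 2·5.25 + 4] = 14.75.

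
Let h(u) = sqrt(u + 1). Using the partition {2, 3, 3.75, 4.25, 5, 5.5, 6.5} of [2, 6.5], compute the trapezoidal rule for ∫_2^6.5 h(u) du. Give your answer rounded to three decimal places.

Subinterval widths: 1, 0.75, 0.5, 0.75, 0.5, 1.
h(2) ≈ 1.732, h(3) ≈ 2.000, h(3.75) ≈ 2.179, h(4.25) ≈ 2.291, h(5) ≈ 2.449, h(5.5) ≈ 2.550, h(6.5) ≈ 2.739.
On each subinterval the trapezoid contributes (Δu_i/2)·[h(u_{i-1}) + h(u_i)].
Sum ≈ 10.223.

10.223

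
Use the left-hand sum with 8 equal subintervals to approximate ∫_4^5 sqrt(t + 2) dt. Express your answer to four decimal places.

Δt = (5 − 4)/8 = 0.125.
Left endpoints: 4, 4.125, 4.25, 4.375, 4.5, 4.625, 4.75, 4.875.
f(4) ≈ 2.4495, f(4.125) ≈ 2.4749, f(4.25) ≈ 2.5000, f(4.375) ≈ 2.5249, f(4.5) ≈ 2.5495, f(4.625) ≈ 2.5739, f(4.75) ≈ 2.5981, f(4.875) ≈ 2.6220.
Sum = Δt · [f(4) + f(4.125) + f(4.25) + ...].
Sum ≈ 2.5366.

2.5366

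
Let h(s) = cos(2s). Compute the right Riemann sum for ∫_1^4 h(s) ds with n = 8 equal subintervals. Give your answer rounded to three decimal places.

Δs = (4 − 1)/8 = 0.375.
Right endpoints: 1.375, 1.75, 2.125, 2.5, 2.875, 3.25, 3.625, 4.
h(1.375) ≈ -0.924, h(1.75) ≈ -0.936, h(2.125) ≈ -0.446, h(2.5) ≈ 0.284, h(2.875) ≈ 0.861, h(3.25) ≈ 0.977, h(3.625) ≈ 0.568, h(4) ≈ -0.146.
Sum = Δs · [h(1.375) + h(1.75) + h(2.125) + ...].
Sum ≈ 0.089.

0.089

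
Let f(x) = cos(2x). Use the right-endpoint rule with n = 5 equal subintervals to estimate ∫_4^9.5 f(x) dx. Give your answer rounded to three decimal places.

Δx = (9.5 − 4)/5 = 1.1.
Right endpoints: 5.1, 6.2, 7.3, 8.4, 9.5.
f(5.1) ≈ -0.714, f(6.2) ≈ 0.986, f(7.3) ≈ -0.446, f(8.4) ≈ -0.461, f(9.5) ≈ 0.989.
Sum = Δx · [f(5.1) + f(6.2) + f(7.3) + f(8.4) + f(9.5)].
Sum ≈ 0.389.

0.389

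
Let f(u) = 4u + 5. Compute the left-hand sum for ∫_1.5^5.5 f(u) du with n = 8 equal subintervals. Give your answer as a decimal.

Δu = (5.5 − 1.5)/8 = 0.5.
Left endpoints: 1.5, 2, 2.5, 3, 3.5, 4, 4.5, 5.
f(1.5) = 11, f(2) = 13, f(2.5) = 15, f(3) = 17, f(3.5) = 19, f(4) = 21, f(4.5) = 23, f(5) = 25.
Sum = Δu · [f(1.5) + f(2) + f(2.5) + ...].
Sum = 72.

72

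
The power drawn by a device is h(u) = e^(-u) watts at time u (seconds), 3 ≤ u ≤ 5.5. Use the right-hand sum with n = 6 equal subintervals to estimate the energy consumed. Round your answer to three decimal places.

0.037

Δu = (5.5 − 3)/6 = 5/12.
Right endpoints: 41/12, 23/6, 4.25, 14/3, 61/12, 5.5.
h(41/12) ≈ 0.033, h(23/6) ≈ 0.022, h(4.25) ≈ 0.014, h(14/3) ≈ 0.009, h(61/12) ≈ 0.006, h(5.5) ≈ 0.004.
Sum = Δu · [h(41/12) + h(23/6) + h(4.25) + ...].
Sum ≈ 0.037.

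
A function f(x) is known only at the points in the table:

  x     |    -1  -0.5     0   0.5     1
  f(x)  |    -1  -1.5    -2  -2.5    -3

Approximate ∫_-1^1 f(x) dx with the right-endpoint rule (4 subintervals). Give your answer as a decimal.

-4.5

Δx = 0.5.
Sum = 0.5·[(-1.5) + (-2) + (-2.5) + (-3)] = -4.5.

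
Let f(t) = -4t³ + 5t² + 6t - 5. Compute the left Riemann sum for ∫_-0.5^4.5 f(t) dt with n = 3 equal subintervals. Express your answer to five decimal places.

Δt = (4.5 − (-0.5))/3 = 5/3.
Left endpoints: -0.5, 7/6, 17/6.
f(-0.5) = -6.25, f(7/6) = 265/108, f(17/6) = -4195/108.
Sum = Δt · [f(-0.5) + f(7/6) + f(17/6)].
Sum ≈ -71.06481.

-71.06481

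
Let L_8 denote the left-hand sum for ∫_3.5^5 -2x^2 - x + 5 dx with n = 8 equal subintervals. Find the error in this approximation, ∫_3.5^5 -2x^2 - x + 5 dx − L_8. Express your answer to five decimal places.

-2.51367

Exact integral: ∫_3.5^5 f(x) dx = -53.625.
L_8 ≈ -51.1113281.
Error ≈ -53.625 − (-51.1113281) ≈ -2.51367.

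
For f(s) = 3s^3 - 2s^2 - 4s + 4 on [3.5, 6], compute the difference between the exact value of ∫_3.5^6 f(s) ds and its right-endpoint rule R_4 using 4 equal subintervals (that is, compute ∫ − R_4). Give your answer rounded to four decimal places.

Exact integral: ∫_3.5^6 f(s) ds ≈ 706.536458.
R_4 ≈ 857.504883.
Error ≈ 706.536458 − 857.504883 ≈ -150.9684.

-150.9684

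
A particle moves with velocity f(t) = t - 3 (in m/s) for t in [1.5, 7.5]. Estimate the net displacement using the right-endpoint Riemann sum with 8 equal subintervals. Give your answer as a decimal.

11.25

Δt = (7.5 − 1.5)/8 = 0.75.
Right endpoints: 2.25, 3, 3.75, 4.5, 5.25, 6, 6.75, 7.5.
f(2.25) = -0.75, f(3) = 0, f(3.75) = 0.75, f(4.5) = 1.5, f(5.25) = 2.25, f(6) = 3, f(6.75) = 3.75, f(7.5) = 4.5.
Sum = Δt · [f(2.25) + f(3) + f(3.75) + ...].
Sum = 11.25.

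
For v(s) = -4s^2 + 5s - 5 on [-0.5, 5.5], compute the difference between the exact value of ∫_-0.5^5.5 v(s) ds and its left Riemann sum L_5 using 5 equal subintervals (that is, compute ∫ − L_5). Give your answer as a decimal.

Exact integral: ∫_-0.5^5.5 v(s) ds = -177.
L_5 = -128.76.
Error = -177 − (-128.76) = -48.24.

-48.24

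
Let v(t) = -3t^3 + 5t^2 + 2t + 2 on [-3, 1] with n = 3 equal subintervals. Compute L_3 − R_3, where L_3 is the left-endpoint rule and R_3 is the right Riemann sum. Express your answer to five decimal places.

L_3 ≈ 200.5925926.
R_3 ≈ 45.9259259.
L_3 − R_3 ≈ 154.66667.

154.66667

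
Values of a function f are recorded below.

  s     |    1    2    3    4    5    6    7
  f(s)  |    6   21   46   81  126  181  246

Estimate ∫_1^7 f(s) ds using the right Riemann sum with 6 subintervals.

701

Δs = 1.
Sum = 1·[21 + 46 + 81 + 126 + 181 + 246] = 701.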